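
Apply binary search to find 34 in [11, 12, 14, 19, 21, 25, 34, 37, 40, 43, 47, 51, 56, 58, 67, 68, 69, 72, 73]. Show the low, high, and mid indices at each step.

Binary search for 34 in [11, 12, 14, 19, 21, 25, 34, 37, 40, 43, 47, 51, 56, 58, 67, 68, 69, 72, 73]:

lo=0, hi=18, mid=9, arr[mid]=43 -> 43 > 34, search left half
lo=0, hi=8, mid=4, arr[mid]=21 -> 21 < 34, search right half
lo=5, hi=8, mid=6, arr[mid]=34 -> Found target at index 6!

Binary search finds 34 at index 6 after 3 comparisons. The search repeatedly halves the search space by comparing with the middle element.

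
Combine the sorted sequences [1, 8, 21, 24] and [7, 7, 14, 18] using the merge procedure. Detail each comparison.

Merging process:

Compare 1 vs 7: take 1 from left. Merged: [1]
Compare 8 vs 7: take 7 from right. Merged: [1, 7]
Compare 8 vs 7: take 7 from right. Merged: [1, 7, 7]
Compare 8 vs 14: take 8 from left. Merged: [1, 7, 7, 8]
Compare 21 vs 14: take 14 from right. Merged: [1, 7, 7, 8, 14]
Compare 21 vs 18: take 18 from right. Merged: [1, 7, 7, 8, 14, 18]
Append remaining from left: [21, 24]. Merged: [1, 7, 7, 8, 14, 18, 21, 24]

Final merged array: [1, 7, 7, 8, 14, 18, 21, 24]
Total comparisons: 6

The merged array is [1, 7, 7, 8, 14, 18, 21, 24], requiring 6 comparisons. The merge step runs in O(n) time where n is the total number of elements.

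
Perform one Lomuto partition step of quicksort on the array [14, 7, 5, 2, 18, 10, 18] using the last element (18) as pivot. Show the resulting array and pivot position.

Lomuto partition with pivot = 18:

Initial array: [14, 7, 5, 2, 18, 10, 18]

arr[0]=14 <= 18: swap with position 0, array becomes [14, 7, 5, 2, 18, 10, 18]
arr[1]=7 <= 18: swap with position 1, array becomes [14, 7, 5, 2, 18, 10, 18]
arr[2]=5 <= 18: swap with position 2, array becomes [14, 7, 5, 2, 18, 10, 18]
arr[3]=2 <= 18: swap with position 3, array becomes [14, 7, 5, 2, 18, 10, 18]
arr[4]=18 <= 18: swap with position 4, array becomes [14, 7, 5, 2, 18, 10, 18]
arr[5]=10 <= 18: swap with position 5, array becomes [14, 7, 5, 2, 18, 10, 18]

Place pivot at position 6: [14, 7, 5, 2, 18, 10, 18]
Pivot position: 6

After partitioning with pivot 18, the array becomes [14, 7, 5, 2, 18, 10, 18]. The pivot is placed at index 6. All elements to the left of the pivot are <= 18, and all elements to the right are > 18.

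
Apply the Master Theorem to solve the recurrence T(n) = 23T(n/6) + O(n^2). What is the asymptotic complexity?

Master Theorem for T(n) = 23T(n/6) + O(n^2):

a = 23, b = 6, c = 2
log_b(a) = log_6(23) = 1.7500

Case 3: c = 2 > log_6(23) = 1.7500
T(n) = O(n^2) = O(n^2)

For T(n) = 23T(n/6) + O(n^2): log_6(23) = 1.7500. This is Case 3 of the Master Theorem (c > log_b(a), work dominated by root), giving O(n^2).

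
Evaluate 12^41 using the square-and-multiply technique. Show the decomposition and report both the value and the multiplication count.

Computing 12^41 by squaring (build up from 12^1; each line after the first costs one multiplication):

12^1 = 12
12^2 = (12^1)^2 = 12^2 = 144
12^4 = (12^2)^2 = 144^2 = 20736
12^5 = 12 * 12^4 = 12 * 20736 = 248832
12^10 = (12^5)^2 = 248832^2 = 61917364224
12^20 = (12^10)^2 = 61917364224^2 = 3833759992447475122176
12^40 = (12^20)^2 = 3833759992447475122176^2 = 14697715679690864505827555550150426126974976
12^41 = 12 * 12^40 = 12 * 14697715679690864505827555550150426126974976 = 176372588156290374069930666601805113523699712

Result: 176372588156290374069930666601805113523699712
Multiplications needed: 7 (7 lines after 12^1)

12^41 = 176372588156290374069930666601805113523699712. Using exponentiation by squaring, this requires 7 multiplications. The key idea: if the exponent is even, square the half-power; if odd, multiply by the base once.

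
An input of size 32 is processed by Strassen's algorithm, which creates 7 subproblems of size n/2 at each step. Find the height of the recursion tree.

For divide and conquer with division factor 2:

Problem sizes at each level:
Level 0: 32
Level 1: 16
Level 2: 8
Level 3: 4
Level 4: 2
Level 5: 1

The root is level 0 and the size-1 base case is level 5 (the tree spans levels 0 through 5, i.e. 6 levels counting the root), so the depth is the number of divisions: log_2(32) = 5

The recursion tree depth is log_2(32) = 5. At each level, the problem size is divided by 2, so it takes 5 divisions to reduce to a base case of size 1. The algorithm makes 7 recursive calls at each level.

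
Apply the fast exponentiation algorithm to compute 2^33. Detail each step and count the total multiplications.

Computing 2^33 by squaring (build up from 2^1; each line after the first costs one multiplication):

2^1 = 2
2^2 = (2^1)^2 = 2^2 = 4
2^4 = (2^2)^2 = 4^2 = 16
2^8 = (2^4)^2 = 16^2 = 256
2^16 = (2^8)^2 = 256^2 = 65536
2^32 = (2^16)^2 = 65536^2 = 4294967296
2^33 = 2 * 2^32 = 2 * 4294967296 = 8589934592

Result: 8589934592
Multiplications needed: 6 (6 lines after 2^1)

2^33 = 8589934592. Using exponentiation by squaring, this requires 6 multiplications. The key idea: if the exponent is even, square the half-power; if odd, multiply by the base once.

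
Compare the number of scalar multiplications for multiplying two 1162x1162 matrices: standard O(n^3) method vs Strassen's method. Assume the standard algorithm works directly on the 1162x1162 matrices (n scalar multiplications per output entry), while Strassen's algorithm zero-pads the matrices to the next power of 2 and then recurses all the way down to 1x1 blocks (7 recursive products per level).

Matrix multiplication for 1162x1162 matrices:

Strassen's algorithm requires power-of-2 dimensions. Pad 1162x1162 to 2048x2048 (next power of 2).

Standard algorithm: 1162^3 = 1568983528 multiplications
Strassen's algorithm: 7^(log2(2048)) = 7^11 = 1977326743 multiplications
Difference: 1568983528 - 1977326743 = -408343215 (Strassen uses MORE here due to padding overhead — for small or just-over-power-of-2 n, padding can outweigh the per-level savings)

Standard: 1568983528 multiplications (1162^3). Strassen: 1977326743 multiplications (7^11, after padding to 2048x2048). Strassen reduces 8 recursive multiplications to 7 at each level.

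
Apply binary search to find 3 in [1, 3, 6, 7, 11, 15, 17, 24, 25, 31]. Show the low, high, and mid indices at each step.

Binary search for 3 in [1, 3, 6, 7, 11, 15, 17, 24, 25, 31]:

lo=0, hi=9, mid=4, arr[mid]=11 -> 11 > 3, search left half
lo=0, hi=3, mid=1, arr[mid]=3 -> Found target at index 1!

Binary search finds 3 at index 1 after 2 comparisons. The search repeatedly halves the search space by comparing with the middle element.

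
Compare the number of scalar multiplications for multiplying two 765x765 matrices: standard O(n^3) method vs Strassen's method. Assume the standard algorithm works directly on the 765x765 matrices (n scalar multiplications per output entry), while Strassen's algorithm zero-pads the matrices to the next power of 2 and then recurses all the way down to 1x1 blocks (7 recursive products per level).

Matrix multiplication for 765x765 matrices:

Strassen's algorithm requires power-of-2 dimensions. Pad 765x765 to 1024x1024 (next power of 2).

Standard algorithm: 765^3 = 447697125 multiplications
Strassen's algorithm: 7^(log2(1024)) = 7^10 = 282475249 multiplications
Savings: 447697125 - 282475249 = 165221876 multiplications

Standard: 447697125 multiplications (765^3). Strassen: 282475249 multiplications (7^10, after padding to 1024x1024). Strassen reduces 8 recursive multiplications to 7 at each level.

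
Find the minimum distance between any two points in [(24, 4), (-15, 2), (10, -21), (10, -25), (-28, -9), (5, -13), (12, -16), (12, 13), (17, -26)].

Computing all pairwise distances among 9 points:

d((24, 4), (-15, 2)) = 39.0512
d((24, 4), (10, -21)) = 28.6531
d((24, 4), (10, -25)) = 32.2025
d((24, 4), (-28, -9)) = 53.6004
d((24, 4), (5, -13)) = 25.4951
d((24, 4), (12, -16)) = 23.3238
d((24, 4), (12, 13)) = 15.0
d((24, 4), (17, -26)) = 30.8058
d((-15, 2), (10, -21)) = 33.9706
d((-15, 2), (10, -25)) = 36.7967
d((-15, 2), (-28, -9)) = 17.0294
d((-15, 2), (5, -13)) = 25.0
d((-15, 2), (12, -16)) = 32.45
d((-15, 2), (12, 13)) = 29.1548
d((-15, 2), (17, -26)) = 42.5206
d((10, -21), (10, -25)) = 4.0 <-- minimum
d((10, -21), (-28, -9)) = 39.8497
d((10, -21), (5, -13)) = 9.434
d((10, -21), (12, -16)) = 5.3852
d((10, -21), (12, 13)) = 34.0588
d((10, -21), (17, -26)) = 8.6023
d((10, -25), (-28, -9)) = 41.2311
d((10, -25), (5, -13)) = 13.0
d((10, -25), (12, -16)) = 9.2195
d((10, -25), (12, 13)) = 38.0526
d((10, -25), (17, -26)) = 7.0711
d((-28, -9), (5, -13)) = 33.2415
d((-28, -9), (12, -16)) = 40.6079
d((-28, -9), (12, 13)) = 45.6508
d((-28, -9), (17, -26)) = 48.1041
d((5, -13), (12, -16)) = 7.6158
d((5, -13), (12, 13)) = 26.9258
d((5, -13), (17, -26)) = 17.6918
d((12, -16), (12, 13)) = 29.0
d((12, -16), (17, -26)) = 11.1803
d((12, 13), (17, -26)) = 39.3192

Closest pair: (10, -21) and (10, -25) with distance 4.0

The closest pair is (10, -21) and (10, -25) with Euclidean distance 4.0. For 9 points, brute-force pairwise comparison is shown above. For large n, the divide-and-conquer algorithm (sort by x, recurse on halves, check the dividing strip) achieves O(n log n).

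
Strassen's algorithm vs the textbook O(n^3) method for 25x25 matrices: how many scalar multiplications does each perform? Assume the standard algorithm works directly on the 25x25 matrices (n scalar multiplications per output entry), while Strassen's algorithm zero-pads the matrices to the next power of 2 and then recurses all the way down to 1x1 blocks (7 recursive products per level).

Matrix multiplication for 25x25 matrices:

Strassen's algorithm requires power-of-2 dimensions. Pad 25x25 to 32x32 (next power of 2).

Standard algorithm: 25^3 = 15625 multiplications
Strassen's algorithm: 7^(log2(32)) = 7^5 = 16807 multiplications
Difference: 15625 - 16807 = -1182 (Strassen uses MORE here due to padding overhead — for small or just-over-power-of-2 n, padding can outweigh the per-level savings)

Standard: 15625 multiplications (25^3). Strassen: 16807 multiplications (7^5, after padding to 32x32). Strassen reduces 8 recursive multiplications to 7 at each level.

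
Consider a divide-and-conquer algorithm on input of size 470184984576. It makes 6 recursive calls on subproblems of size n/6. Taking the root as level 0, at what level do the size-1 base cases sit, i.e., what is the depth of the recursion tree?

For divide and conquer with division factor 6:

Problem sizes at each level:
Level 0: 470184984576
Level 1: 78364164096
Level 2: 13060694016
Level 3: 2176782336
Level 4: 362797056
Level 5: 60466176
Level 6: 10077696
Level 7: 1679616
Level 8: 279936
Level 9: 46656
Level 10: 7776
Level 11: 1296
Level 12: 216
Level 13: 36
Level 14: 6
Level 15: 1

The root is level 0 and the size-1 base case is level 15 (the tree spans levels 0 through 15, i.e. 16 levels counting the root), so the depth is the number of divisions: log_6(470184984576) = 15

The recursion tree depth is log_6(470184984576) = 15. At each level, the problem size is divided by 6, so it takes 15 divisions to reduce to a base case of size 1. The algorithm makes 6 recursive calls at each level.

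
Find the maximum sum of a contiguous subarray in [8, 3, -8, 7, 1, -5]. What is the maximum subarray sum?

Using Kadane's algorithm on [8, 3, -8, 7, 1, -5]:

Scanning through the array:
Position 1 (value 3): max_ending_here = 11, max_so_far = 11
Position 2 (value -8): max_ending_here = 3, max_so_far = 11
Position 3 (value 7): max_ending_here = 10, max_so_far = 11
Position 4 (value 1): max_ending_here = 11, max_so_far = 11
Position 5 (value -5): max_ending_here = 6, max_so_far = 11

Maximum subarray: [8, 3]
Maximum sum: 11

The maximum subarray is [8, 3] with sum 11. This subarray runs from index 0 to index 1.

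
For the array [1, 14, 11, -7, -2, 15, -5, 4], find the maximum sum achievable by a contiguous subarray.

Using Kadane's algorithm on [1, 14, 11, -7, -2, 15, -5, 4]:

Scanning through the array:
Position 1 (value 14): max_ending_here = 15, max_so_far = 15
Position 2 (value 11): max_ending_here = 26, max_so_far = 26
Position 3 (value -7): max_ending_here = 19, max_so_far = 26
Position 4 (value -2): max_ending_here = 17, max_so_far = 26
Position 5 (value 15): max_ending_here = 32, max_so_far = 32
Position 6 (value -5): max_ending_here = 27, max_so_far = 32
Position 7 (value 4): max_ending_here = 31, max_so_far = 32

Maximum subarray: [1, 14, 11, -7, -2, 15]
Maximum sum: 32

The maximum subarray is [1, 14, 11, -7, -2, 15] with sum 32. This subarray runs from index 0 to index 5.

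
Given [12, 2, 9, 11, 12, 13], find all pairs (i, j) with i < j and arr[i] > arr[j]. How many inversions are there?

Finding inversions in [12, 2, 9, 11, 12, 13]:

(0, 1): arr[0]=12 > arr[1]=2
(0, 2): arr[0]=12 > arr[2]=9
(0, 3): arr[0]=12 > arr[3]=11

Total inversions: 3

The array has 3 inversion(s): (0,1), (0,2), (0,3). Each pair (i,j) satisfies i < j and arr[i] > arr[j].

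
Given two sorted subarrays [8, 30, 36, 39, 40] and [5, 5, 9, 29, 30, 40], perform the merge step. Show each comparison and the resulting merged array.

Merging process:

Compare 8 vs 5: take 5 from right. Merged: [5]
Compare 8 vs 5: take 5 from right. Merged: [5, 5]
Compare 8 vs 9: take 8 from left. Merged: [5, 5, 8]
Compare 30 vs 9: take 9 from right. Merged: [5, 5, 8, 9]
Compare 30 vs 29: take 29 from right. Merged: [5, 5, 8, 9, 29]
Compare 30 vs 30: take 30 from left. Merged: [5, 5, 8, 9, 29, 30]
Compare 36 vs 30: take 30 from right. Merged: [5, 5, 8, 9, 29, 30, 30]
Compare 36 vs 40: take 36 from left. Merged: [5, 5, 8, 9, 29, 30, 30, 36]
Compare 39 vs 40: take 39 from left. Merged: [5, 5, 8, 9, 29, 30, 30, 36, 39]
Compare 40 vs 40: take 40 from left. Merged: [5, 5, 8, 9, 29, 30, 30, 36, 39, 40]
Append remaining from right: [40]. Merged: [5, 5, 8, 9, 29, 30, 30, 36, 39, 40, 40]

Final merged array: [5, 5, 8, 9, 29, 30, 30, 36, 39, 40, 40]
Total comparisons: 10

The merged array is [5, 5, 8, 9, 29, 30, 30, 36, 39, 40, 40], requiring 10 comparisons. The merge step runs in O(n) time where n is the total number of elements.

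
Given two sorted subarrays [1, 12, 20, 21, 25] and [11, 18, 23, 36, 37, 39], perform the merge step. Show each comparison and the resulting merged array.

Merging process:

Compare 1 vs 11: take 1 from left. Merged: [1]
Compare 12 vs 11: take 11 from right. Merged: [1, 11]
Compare 12 vs 18: take 12 from left. Merged: [1, 11, 12]
Compare 20 vs 18: take 18 from right. Merged: [1, 11, 12, 18]
Compare 20 vs 23: take 20 from left. Merged: [1, 11, 12, 18, 20]
Compare 21 vs 23: take 21 from left. Merged: [1, 11, 12, 18, 20, 21]
Compare 25 vs 23: take 23 from right. Merged: [1, 11, 12, 18, 20, 21, 23]
Compare 25 vs 36: take 25 from left. Merged: [1, 11, 12, 18, 20, 21, 23, 25]
Append remaining from right: [36, 37, 39]. Merged: [1, 11, 12, 18, 20, 21, 23, 25, 36, 37, 39]

Final merged array: [1, 11, 12, 18, 20, 21, 23, 25, 36, 37, 39]
Total comparisons: 8

The merged array is [1, 11, 12, 18, 20, 21, 23, 25, 36, 37, 39], requiring 8 comparisons. The merge step runs in O(n) time where n is the total number of elements.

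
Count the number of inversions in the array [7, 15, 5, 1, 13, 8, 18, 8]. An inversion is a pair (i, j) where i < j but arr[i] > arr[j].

Finding inversions in [7, 15, 5, 1, 13, 8, 18, 8]:

(0, 2): arr[0]=7 > arr[2]=5
(0, 3): arr[0]=7 > arr[3]=1
(1, 2): arr[1]=15 > arr[2]=5
(1, 3): arr[1]=15 > arr[3]=1
(1, 4): arr[1]=15 > arr[4]=13
(1, 5): arr[1]=15 > arr[5]=8
(1, 7): arr[1]=15 > arr[7]=8
(2, 3): arr[2]=5 > arr[3]=1
(4, 5): arr[4]=13 > arr[5]=8
(4, 7): arr[4]=13 > arr[7]=8
(6, 7): arr[6]=18 > arr[7]=8

Total inversions: 11

The array has 11 inversion(s): (0,2), (0,3), (1,2), (1,3), (1,4), (1,5), (1,7), (2,3), (4,5), (4,7), (6,7). Each pair (i,j) satisfies i < j and arr[i] > arr[j].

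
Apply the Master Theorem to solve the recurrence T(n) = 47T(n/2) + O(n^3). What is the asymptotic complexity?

Master Theorem for T(n) = 47T(n/2) + O(n^3):

a = 47, b = 2, c = 3
log_b(a) = log_2(47) = 5.5546

Case 1: c = 3 < log_2(47) = 5.5546
T(n) = O(n^(log_2 47))

For T(n) = 47T(n/2) + O(n^3): log_2(47) = 5.5546. This is Case 1 of the Master Theorem (c < log_b(a), work dominated by leaves), giving O(n^(log_2 47)).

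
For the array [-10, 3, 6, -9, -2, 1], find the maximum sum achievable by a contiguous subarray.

Using Kadane's algorithm on [-10, 3, 6, -9, -2, 1]:

Scanning through the array:
Position 1 (value 3): max_ending_here = 3, max_so_far = 3
Position 2 (value 6): max_ending_here = 9, max_so_far = 9
Position 3 (value -9): max_ending_here = 0, max_so_far = 9
Position 4 (value -2): max_ending_here = -2, max_so_far = 9
Position 5 (value 1): max_ending_here = 1, max_so_far = 9

Maximum subarray: [3, 6]
Maximum sum: 9

The maximum subarray is [3, 6] with sum 9. This subarray runs from index 1 to index 2.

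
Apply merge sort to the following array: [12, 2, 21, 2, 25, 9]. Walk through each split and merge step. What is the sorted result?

Merge sort trace:

Split: [12, 2, 21, 2, 25, 9] -> [12, 2, 21] and [2, 25, 9]
  Split: [12, 2, 21] -> [12] and [2, 21]
    Split: [2, 21] -> [2] and [21]
    Merge: [2] + [21] -> [2, 21]
  Merge: [12] + [2, 21] -> [2, 12, 21]
  Split: [2, 25, 9] -> [2] and [25, 9]
    Split: [25, 9] -> [25] and [9]
    Merge: [25] + [9] -> [9, 25]
  Merge: [2] + [9, 25] -> [2, 9, 25]
Merge: [2, 12, 21] + [2, 9, 25] -> [2, 2, 9, 12, 21, 25]

Final sorted array: [2, 2, 9, 12, 21, 25]

The merge sort proceeds by recursively splitting the array and merging sorted halves.
After all merges, the sorted array is [2, 2, 9, 12, 21, 25].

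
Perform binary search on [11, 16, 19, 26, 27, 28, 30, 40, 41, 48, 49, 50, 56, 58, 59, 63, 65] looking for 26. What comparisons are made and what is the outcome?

Binary search for 26 in [11, 16, 19, 26, 27, 28, 30, 40, 41, 48, 49, 50, 56, 58, 59, 63, 65]:

lo=0, hi=16, mid=8, arr[mid]=41 -> 41 > 26, search left half
lo=0, hi=7, mid=3, arr[mid]=26 -> Found target at index 3!

Binary search finds 26 at index 3 after 2 comparisons. The search repeatedly halves the search space by comparing with the middle element.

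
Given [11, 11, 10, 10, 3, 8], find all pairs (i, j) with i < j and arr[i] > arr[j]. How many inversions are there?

Finding inversions in [11, 11, 10, 10, 3, 8]:

(0, 2): arr[0]=11 > arr[2]=10
(0, 3): arr[0]=11 > arr[3]=10
(0, 4): arr[0]=11 > arr[4]=3
(0, 5): arr[0]=11 > arr[5]=8
(1, 2): arr[1]=11 > arr[2]=10
(1, 3): arr[1]=11 > arr[3]=10
(1, 4): arr[1]=11 > arr[4]=3
(1, 5): arr[1]=11 > arr[5]=8
(2, 4): arr[2]=10 > arr[4]=3
(2, 5): arr[2]=10 > arr[5]=8
(3, 4): arr[3]=10 > arr[4]=3
(3, 5): arr[3]=10 > arr[5]=8

Total inversions: 12

The array has 12 inversion(s): (0,2), (0,3), (0,4), (0,5), (1,2), (1,3), (1,4), (1,5), (2,4), (2,5), (3,4), (3,5). Each pair (i,j) satisfies i < j and arr[i] > arr[j].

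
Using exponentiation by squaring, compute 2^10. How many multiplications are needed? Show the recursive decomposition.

Computing 2^10 by squaring (build up from 2^1; each line after the first costs one multiplication):

2^1 = 2
2^2 = (2^1)^2 = 2^2 = 4
2^4 = (2^2)^2 = 4^2 = 16
2^5 = 2 * 2^4 = 2 * 16 = 32
2^10 = (2^5)^2 = 32^2 = 1024

Result: 1024
Multiplications needed: 4 (4 lines after 2^1)

2^10 = 1024. Using exponentiation by squaring, this requires 4 multiplications. The key idea: if the exponent is even, square the half-power; if odd, multiply by the base once.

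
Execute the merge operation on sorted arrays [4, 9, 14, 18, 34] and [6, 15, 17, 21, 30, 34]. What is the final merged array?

Merging process:

Compare 4 vs 6: take 4 from left. Merged: [4]
Compare 9 vs 6: take 6 from right. Merged: [4, 6]
Compare 9 vs 15: take 9 from left. Merged: [4, 6, 9]
Compare 14 vs 15: take 14 from left. Merged: [4, 6, 9, 14]
Compare 18 vs 15: take 15 from right. Merged: [4, 6, 9, 14, 15]
Compare 18 vs 17: take 17 from right. Merged: [4, 6, 9, 14, 15, 17]
Compare 18 vs 21: take 18 from left. Merged: [4, 6, 9, 14, 15, 17, 18]
Compare 34 vs 21: take 21 from right. Merged: [4, 6, 9, 14, 15, 17, 18, 21]
Compare 34 vs 30: take 30 from right. Merged: [4, 6, 9, 14, 15, 17, 18, 21, 30]
Compare 34 vs 34: take 34 from left. Merged: [4, 6, 9, 14, 15, 17, 18, 21, 30, 34]
Append remaining from right: [34]. Merged: [4, 6, 9, 14, 15, 17, 18, 21, 30, 34, 34]

Final merged array: [4, 6, 9, 14, 15, 17, 18, 21, 30, 34, 34]
Total comparisons: 10

The merged array is [4, 6, 9, 14, 15, 17, 18, 21, 30, 34, 34], requiring 10 comparisons. The merge step runs in O(n) time where n is the total number of elements.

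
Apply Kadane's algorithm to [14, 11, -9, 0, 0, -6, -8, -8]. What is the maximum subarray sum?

Using Kadane's algorithm on [14, 11, -9, 0, 0, -6, -8, -8]:

Scanning through the array:
Position 1 (value 11): max_ending_here = 25, max_so_far = 25
Position 2 (value -9): max_ending_here = 16, max_so_far = 25
Position 3 (value 0): max_ending_here = 16, max_so_far = 25
Position 4 (value 0): max_ending_here = 16, max_so_far = 25
Position 5 (value -6): max_ending_here = 10, max_so_far = 25
Position 6 (value -8): max_ending_here = 2, max_so_far = 25
Position 7 (value -8): max_ending_here = -6, max_so_far = 25

Maximum subarray: [14, 11]
Maximum sum: 25

The maximum subarray is [14, 11] with sum 25. This subarray runs from index 0 to index 1.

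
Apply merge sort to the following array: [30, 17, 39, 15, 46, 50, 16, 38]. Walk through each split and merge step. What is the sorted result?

Merge sort trace:

Split: [30, 17, 39, 15, 46, 50, 16, 38] -> [30, 17, 39, 15] and [46, 50, 16, 38]
  Split: [30, 17, 39, 15] -> [30, 17] and [39, 15]
    Split: [30, 17] -> [30] and [17]
    Merge: [30] + [17] -> [17, 30]
    Split: [39, 15] -> [39] and [15]
    Merge: [39] + [15] -> [15, 39]
  Merge: [17, 30] + [15, 39] -> [15, 17, 30, 39]
  Split: [46, 50, 16, 38] -> [46, 50] and [16, 38]
    Split: [46, 50] -> [46] and [50]
    Merge: [46] + [50] -> [46, 50]
    Split: [16, 38] -> [16] and [38]
    Merge: [16] + [38] -> [16, 38]
  Merge: [46, 50] + [16, 38] -> [16, 38, 46, 50]
Merge: [15, 17, 30, 39] + [16, 38, 46, 50] -> [15, 16, 17, 30, 38, 39, 46, 50]

Final sorted array: [15, 16, 17, 30, 38, 39, 46, 50]

The merge sort proceeds by recursively splitting the array and merging sorted halves.
After all merges, the sorted array is [15, 16, 17, 30, 38, 39, 46, 50].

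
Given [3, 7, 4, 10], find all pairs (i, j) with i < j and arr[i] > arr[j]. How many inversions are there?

Finding inversions in [3, 7, 4, 10]:

(1, 2): arr[1]=7 > arr[2]=4

Total inversions: 1

The array has 1 inversion(s): (1,2). Each pair (i,j) satisfies i < j and arr[i] > arr[j].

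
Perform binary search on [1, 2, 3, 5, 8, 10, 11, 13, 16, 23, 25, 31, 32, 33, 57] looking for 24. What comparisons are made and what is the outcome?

Binary search for 24 in [1, 2, 3, 5, 8, 10, 11, 13, 16, 23, 25, 31, 32, 33, 57]:

lo=0, hi=14, mid=7, arr[mid]=13 -> 13 < 24, search right half
lo=8, hi=14, mid=11, arr[mid]=31 -> 31 > 24, search left half
lo=8, hi=10, mid=9, arr[mid]=23 -> 23 < 24, search right half
lo=10, hi=10, mid=10, arr[mid]=25 -> 25 > 24, search left half
lo=10 > hi=9, target 24 not found

Binary search determines that 24 is not in the array after 4 comparisons. The search space was exhausted without finding the target.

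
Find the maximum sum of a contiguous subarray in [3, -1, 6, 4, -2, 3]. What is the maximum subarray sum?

Using Kadane's algorithm on [3, -1, 6, 4, -2, 3]:

Scanning through the array:
Position 1 (value -1): max_ending_here = 2, max_so_far = 3
Position 2 (value 6): max_ending_here = 8, max_so_far = 8
Position 3 (value 4): max_ending_here = 12, max_so_far = 12
Position 4 (value -2): max_ending_here = 10, max_so_far = 12
Position 5 (value 3): max_ending_here = 13, max_so_far = 13

Maximum subarray: [3, -1, 6, 4, -2, 3]
Maximum sum: 13

The maximum subarray is [3, -1, 6, 4, -2, 3] with sum 13. This subarray runs from index 0 to index 5.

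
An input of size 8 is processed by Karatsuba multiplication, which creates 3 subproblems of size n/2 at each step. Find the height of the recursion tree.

For divide and conquer with division factor 2:

Problem sizes at each level:
Level 0: 8
Level 1: 4
Level 2: 2
Level 3: 1

The root is level 0 and the size-1 base case is level 3 (the tree spans levels 0 through 3, i.e. 4 levels counting the root), so the depth is the number of divisions: log_2(8) = 3

The recursion tree depth is log_2(8) = 3. At each level, the problem size is divided by 2, so it takes 3 divisions to reduce to a base case of size 1. The algorithm makes 3 recursive calls at each level.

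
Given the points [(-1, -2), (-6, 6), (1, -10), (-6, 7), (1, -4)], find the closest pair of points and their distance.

Computing all pairwise distances among 5 points:

d((-1, -2), (-6, 6)) = 9.434
d((-1, -2), (1, -10)) = 8.2462
d((-1, -2), (-6, 7)) = 10.2956
d((-1, -2), (1, -4)) = 2.8284
d((-6, 6), (1, -10)) = 17.4642
d((-6, 6), (-6, 7)) = 1.0 <-- minimum
d((-6, 6), (1, -4)) = 12.2066
d((1, -10), (-6, 7)) = 18.3848
d((1, -10), (1, -4)) = 6.0
d((-6, 7), (1, -4)) = 13.0384

Closest pair: (-6, 6) and (-6, 7) with distance 1.0

The closest pair is (-6, 6) and (-6, 7) with Euclidean distance 1.0. For 5 points, brute-force pairwise comparison is shown above. For large n, the divide-and-conquer algorithm (sort by x, recurse on halves, check the dividing strip) achieves O(n log n).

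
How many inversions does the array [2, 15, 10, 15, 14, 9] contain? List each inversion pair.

Finding inversions in [2, 15, 10, 15, 14, 9]:

(1, 2): arr[1]=15 > arr[2]=10
(1, 4): arr[1]=15 > arr[4]=14
(1, 5): arr[1]=15 > arr[5]=9
(2, 5): arr[2]=10 > arr[5]=9
(3, 4): arr[3]=15 > arr[4]=14
(3, 5): arr[3]=15 > arr[5]=9
(4, 5): arr[4]=14 > arr[5]=9

Total inversions: 7

The array has 7 inversion(s): (1,2), (1,4), (1,5), (2,5), (3,4), (3,5), (4,5). Each pair (i,j) satisfies i < j and arr[i] > arr[j].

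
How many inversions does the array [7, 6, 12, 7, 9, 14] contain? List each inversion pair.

Finding inversions in [7, 6, 12, 7, 9, 14]:

(0, 1): arr[0]=7 > arr[1]=6
(2, 3): arr[2]=12 > arr[3]=7
(2, 4): arr[2]=12 > arr[4]=9

Total inversions: 3

The array has 3 inversion(s): (0,1), (2,3), (2,4). Each pair (i,j) satisfies i < j and arr[i] > arr[j].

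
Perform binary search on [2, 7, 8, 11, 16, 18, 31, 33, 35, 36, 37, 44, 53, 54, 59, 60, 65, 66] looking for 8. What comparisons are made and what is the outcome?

Binary search for 8 in [2, 7, 8, 11, 16, 18, 31, 33, 35, 36, 37, 44, 53, 54, 59, 60, 65, 66]:

lo=0, hi=17, mid=8, arr[mid]=35 -> 35 > 8, search left half
lo=0, hi=7, mid=3, arr[mid]=11 -> 11 > 8, search left half
lo=0, hi=2, mid=1, arr[mid]=7 -> 7 < 8, search right half
lo=2, hi=2, mid=2, arr[mid]=8 -> Found target at index 2!

Binary search finds 8 at index 2 after 4 comparisons. The search repeatedly halves the search space by comparing with the middle element.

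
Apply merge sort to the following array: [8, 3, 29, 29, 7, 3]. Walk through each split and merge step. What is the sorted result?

Merge sort trace:

Split: [8, 3, 29, 29, 7, 3] -> [8, 3, 29] and [29, 7, 3]
  Split: [8, 3, 29] -> [8] and [3, 29]
    Split: [3, 29] -> [3] and [29]
    Merge: [3] + [29] -> [3, 29]
  Merge: [8] + [3, 29] -> [3, 8, 29]
  Split: [29, 7, 3] -> [29] and [7, 3]
    Split: [7, 3] -> [7] and [3]
    Merge: [7] + [3] -> [3, 7]
  Merge: [29] + [3, 7] -> [3, 7, 29]
Merge: [3, 8, 29] + [3, 7, 29] -> [3, 3, 7, 8, 29, 29]

Final sorted array: [3, 3, 7, 8, 29, 29]

The merge sort proceeds by recursively splitting the array and merging sorted halves.
After all merges, the sorted array is [3, 3, 7, 8, 29, 29].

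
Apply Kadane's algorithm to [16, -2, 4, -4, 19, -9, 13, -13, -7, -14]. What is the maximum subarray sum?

Using Kadane's algorithm on [16, -2, 4, -4, 19, -9, 13, -13, -7, -14]:

Scanning through the array:
Position 1 (value -2): max_ending_here = 14, max_so_far = 16
Position 2 (value 4): max_ending_here = 18, max_so_far = 18
Position 3 (value -4): max_ending_here = 14, max_so_far = 18
Position 4 (value 19): max_ending_here = 33, max_so_far = 33
Position 5 (value -9): max_ending_here = 24, max_so_far = 33
Position 6 (value 13): max_ending_here = 37, max_so_far = 37
Position 7 (value -13): max_ending_here = 24, max_so_far = 37
Position 8 (value -7): max_ending_here = 17, max_so_far = 37
Position 9 (value -14): max_ending_here = 3, max_so_far = 37

Maximum subarray: [16, -2, 4, -4, 19, -9, 13]
Maximum sum: 37

The maximum subarray is [16, -2, 4, -4, 19, -9, 13] with sum 37. This subarray runs from index 0 to index 6.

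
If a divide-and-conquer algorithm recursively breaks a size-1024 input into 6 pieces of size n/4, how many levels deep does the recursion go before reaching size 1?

For divide and conquer with division factor 4:

Problem sizes at each level:
Level 0: 1024
Level 1: 256
Level 2: 64
Level 3: 16
Level 4: 4
Level 5: 1

The root is level 0 and the size-1 base case is level 5 (the tree spans levels 0 through 5, i.e. 6 levels counting the root), so the depth is the number of divisions: log_4(1024) = 5

The recursion tree depth is log_4(1024) = 5. At each level, the problem size is divided by 4, so it takes 5 divisions to reduce to a base case of size 1. The algorithm makes 6 recursive calls at each level.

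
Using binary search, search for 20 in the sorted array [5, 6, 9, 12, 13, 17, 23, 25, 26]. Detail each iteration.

Binary search for 20 in [5, 6, 9, 12, 13, 17, 23, 25, 26]:

lo=0, hi=8, mid=4, arr[mid]=13 -> 13 < 20, search right half
lo=5, hi=8, mid=6, arr[mid]=23 -> 23 > 20, search left half
lo=5, hi=5, mid=5, arr[mid]=17 -> 17 < 20, search right half
lo=6 > hi=5, target 20 not found

Binary search determines that 20 is not in the array after 3 comparisons. The search space was exhausted without finding the target.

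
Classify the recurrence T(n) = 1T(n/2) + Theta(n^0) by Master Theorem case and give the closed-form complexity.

Master Theorem for T(n) = 1T(n/2) + O(n^0):

a = 1, b = 2, c = 0
log_b(a) = log_2(1) = 0.0000

Case 2: c = 0 = log_2(1) = 0.0000
T(n) = O(n^0 log n) = O(log n)

For T(n) = 1T(n/2) + O(n^0): log_2(1) = 0.0000. This is Case 2 of the Master Theorem (c = log_b(a), equal work at all levels), giving O(log n).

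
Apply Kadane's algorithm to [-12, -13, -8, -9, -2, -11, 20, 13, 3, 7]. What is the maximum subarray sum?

Using Kadane's algorithm on [-12, -13, -8, -9, -2, -11, 20, 13, 3, 7]:

Scanning through the array:
Position 1 (value -13): max_ending_here = -13, max_so_far = -12
Position 2 (value -8): max_ending_here = -8, max_so_far = -8
Position 3 (value -9): max_ending_here = -9, max_so_far = -8
Position 4 (value -2): max_ending_here = -2, max_so_far = -2
Position 5 (value -11): max_ending_here = -11, max_so_far = -2
Position 6 (value 20): max_ending_here = 20, max_so_far = 20
Position 7 (value 13): max_ending_here = 33, max_so_far = 33
Position 8 (value 3): max_ending_here = 36, max_so_far = 36
Position 9 (value 7): max_ending_here = 43, max_so_far = 43

Maximum subarray: [20, 13, 3, 7]
Maximum sum: 43

The maximum subarray is [20, 13, 3, 7] with sum 43. This subarray runs from index 6 to index 9.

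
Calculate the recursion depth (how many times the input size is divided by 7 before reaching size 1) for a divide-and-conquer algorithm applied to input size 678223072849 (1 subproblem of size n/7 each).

For divide and conquer with division factor 7:

Problem sizes at each level:
Level 0: 678223072849
Level 1: 96889010407
Level 2: 13841287201
Level 3: 1977326743
Level 4: 282475249
Level 5: 40353607
Level 6: 5764801
Level 7: 823543
Level 8: 117649
Level 9: 16807
Level 10: 2401
Level 11: 343
Level 12: 49
Level 13: 7
Level 14: 1

The root is level 0 and the size-1 base case is level 14 (the tree spans levels 0 through 14, i.e. 15 levels counting the root), so the depth is the number of divisions: log_7(678223072849) = 14

The recursion tree depth is log_7(678223072849) = 14. At each level, the problem size is divided by 7, so it takes 14 divisions to reduce to a base case of size 1. The algorithm makes 1 recursive call at each level.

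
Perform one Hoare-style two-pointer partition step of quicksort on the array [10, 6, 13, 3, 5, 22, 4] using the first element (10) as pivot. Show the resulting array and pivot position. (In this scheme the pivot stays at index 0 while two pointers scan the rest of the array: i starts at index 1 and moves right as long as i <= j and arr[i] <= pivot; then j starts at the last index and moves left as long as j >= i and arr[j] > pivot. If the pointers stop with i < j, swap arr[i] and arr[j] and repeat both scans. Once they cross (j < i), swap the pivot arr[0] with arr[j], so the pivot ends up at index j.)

Hoare-style two-pointer partition with pivot = 10:

Initial array: [10, 6, 13, 3, 5, 22, 4]

Pointers start at i = 1, j = 6.
i stops at index 2 (arr[2]=13 > 10), j stops at index 6 (arr[6]=4 <= 10): swap arr[2] and arr[6], array becomes [10, 6, 4, 3, 5, 22, 13]
i ends at 5, j ends at 4: the pointers have crossed (j < i), so scanning stops.

Swap pivot arr[0] with arr[4] to place pivot at position 4: [5, 6, 4, 3, 10, 22, 13]
Pivot position: 4

After partitioning with pivot 10, the array becomes [5, 6, 4, 3, 10, 22, 13]. The pivot is placed at index 4. All elements to the left of the pivot are <= 10, and all elements to the right are > 10.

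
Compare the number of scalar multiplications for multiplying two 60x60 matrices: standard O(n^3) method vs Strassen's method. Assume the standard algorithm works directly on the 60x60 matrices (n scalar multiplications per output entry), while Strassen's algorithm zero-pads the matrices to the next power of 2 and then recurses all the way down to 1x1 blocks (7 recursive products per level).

Matrix multiplication for 60x60 matrices:

Strassen's algorithm requires power-of-2 dimensions. Pad 60x60 to 64x64 (next power of 2).

Standard algorithm: 60^3 = 216000 multiplications
Strassen's algorithm: 7^(log2(64)) = 7^6 = 117649 multiplications
Savings: 216000 - 117649 = 98351 multiplications

Standard: 216000 multiplications (60^3). Strassen: 117649 multiplications (7^6, after padding to 64x64). Strassen reduces 8 recursive multiplications to 7 at each level.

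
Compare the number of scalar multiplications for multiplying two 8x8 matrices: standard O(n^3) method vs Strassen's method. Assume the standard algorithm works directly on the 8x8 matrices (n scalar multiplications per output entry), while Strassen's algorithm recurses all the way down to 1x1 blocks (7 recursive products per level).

Matrix multiplication for 8x8 matrices:

Standard algorithm: 8^3 = 512 multiplications
Strassen's algorithm: 7^(log2(8)) = 7^3 = 343 multiplications
Savings: 512 - 343 = 169 multiplications

Standard: 512 multiplications (8^3). Strassen: 343 multiplications (7^3). Strassen reduces 8 recursive multiplications to 7 at each level.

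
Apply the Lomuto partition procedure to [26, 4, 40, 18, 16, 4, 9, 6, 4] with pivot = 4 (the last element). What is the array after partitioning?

Lomuto partition with pivot = 4:

Initial array: [26, 4, 40, 18, 16, 4, 9, 6, 4]

arr[0]=26 > 4: no swap
arr[1]=4 <= 4: swap with position 0, array becomes [4, 26, 40, 18, 16, 4, 9, 6, 4]
arr[2]=40 > 4: no swap
arr[3]=18 > 4: no swap
arr[4]=16 > 4: no swap
arr[5]=4 <= 4: swap with position 1, array becomes [4, 4, 40, 18, 16, 26, 9, 6, 4]
arr[6]=9 > 4: no swap
arr[7]=6 > 4: no swap

Place pivot at position 2: [4, 4, 4, 18, 16, 26, 9, 6, 40]
Pivot position: 2

After partitioning with pivot 4, the array becomes [4, 4, 4, 18, 16, 26, 9, 6, 40]. The pivot is placed at index 2. All elements to the left of the pivot are <= 4, and all elements to the right are > 4.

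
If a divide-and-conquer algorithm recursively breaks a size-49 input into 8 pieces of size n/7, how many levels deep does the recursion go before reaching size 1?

For divide and conquer with division factor 7:

Problem sizes at each level:
Level 0: 49
Level 1: 7
Level 2: 1

The root is level 0 and the size-1 base case is level 2 (the tree spans levels 0 through 2, i.e. 3 levels counting the root), so the depth is the number of divisions: log_7(49) = 2

The recursion tree depth is log_7(49) = 2. At each level, the problem size is divided by 7, so it takes 2 divisions to reduce to a base case of size 1. The algorithm makes 8 recursive calls at each level.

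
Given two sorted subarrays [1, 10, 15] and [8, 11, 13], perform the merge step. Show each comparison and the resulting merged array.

Merging process:

Compare 1 vs 8: take 1 from left. Merged: [1]
Compare 10 vs 8: take 8 from right. Merged: [1, 8]
Compare 10 vs 11: take 10 from left. Merged: [1, 8, 10]
Compare 15 vs 11: take 11 from right. Merged: [1, 8, 10, 11]
Compare 15 vs 13: take 13 from right. Merged: [1, 8, 10, 11, 13]
Append remaining from left: [15]. Merged: [1, 8, 10, 11, 13, 15]

Final merged array: [1, 8, 10, 11, 13, 15]
Total comparisons: 5

The merged array is [1, 8, 10, 11, 13, 15], requiring 5 comparisons. The merge step runs in O(n) time where n is the total number of elements.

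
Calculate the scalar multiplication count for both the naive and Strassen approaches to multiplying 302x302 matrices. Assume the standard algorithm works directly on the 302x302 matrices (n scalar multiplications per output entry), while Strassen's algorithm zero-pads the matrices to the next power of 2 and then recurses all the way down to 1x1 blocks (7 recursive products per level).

Matrix multiplication for 302x302 matrices:

Strassen's algorithm requires power-of-2 dimensions. Pad 302x302 to 512x512 (next power of 2).

Standard algorithm: 302^3 = 27543608 multiplications
Strassen's algorithm: 7^(log2(512)) = 7^9 = 40353607 multiplications
Difference: 27543608 - 40353607 = -12809999 (Strassen uses MORE here due to padding overhead — for small or just-over-power-of-2 n, padding can outweigh the per-level savings)

Standard: 27543608 multiplications (302^3). Strassen: 40353607 multiplications (7^9, after padding to 512x512). Strassen reduces 8 recursive multiplications to 7 at each level.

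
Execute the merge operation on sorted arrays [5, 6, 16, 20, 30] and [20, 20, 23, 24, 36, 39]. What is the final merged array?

Merging process:

Compare 5 vs 20: take 5 from left. Merged: [5]
Compare 6 vs 20: take 6 from left. Merged: [5, 6]
Compare 16 vs 20: take 16 from left. Merged: [5, 6, 16]
Compare 20 vs 20: take 20 from left. Merged: [5, 6, 16, 20]
Compare 30 vs 20: take 20 from right. Merged: [5, 6, 16, 20, 20]
Compare 30 vs 20: take 20 from right. Merged: [5, 6, 16, 20, 20, 20]
Compare 30 vs 23: take 23 from right. Merged: [5, 6, 16, 20, 20, 20, 23]
Compare 30 vs 24: take 24 from right. Merged: [5, 6, 16, 20, 20, 20, 23, 24]
Compare 30 vs 36: take 30 from left. Merged: [5, 6, 16, 20, 20, 20, 23, 24, 30]
Append remaining from right: [36, 39]. Merged: [5, 6, 16, 20, 20, 20, 23, 24, 30, 36, 39]

Final merged array: [5, 6, 16, 20, 20, 20, 23, 24, 30, 36, 39]
Total comparisons: 9

The merged array is [5, 6, 16, 20, 20, 20, 23, 24, 30, 36, 39], requiring 9 comparisons. The merge step runs in O(n) time where n is the total number of elements.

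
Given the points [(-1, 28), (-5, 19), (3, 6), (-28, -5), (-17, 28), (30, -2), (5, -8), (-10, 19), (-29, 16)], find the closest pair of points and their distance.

Computing all pairwise distances among 9 points:

d((-1, 28), (-5, 19)) = 9.8489
d((-1, 28), (3, 6)) = 22.3607
d((-1, 28), (-28, -5)) = 42.638
d((-1, 28), (-17, 28)) = 16.0
d((-1, 28), (30, -2)) = 43.1393
d((-1, 28), (5, -8)) = 36.4966
d((-1, 28), (-10, 19)) = 12.7279
d((-1, 28), (-29, 16)) = 30.4631
d((-5, 19), (3, 6)) = 15.2643
d((-5, 19), (-28, -5)) = 33.2415
d((-5, 19), (-17, 28)) = 15.0
d((-5, 19), (30, -2)) = 40.8167
d((-5, 19), (5, -8)) = 28.7924
d((-5, 19), (-10, 19)) = 5.0 <-- minimum
d((-5, 19), (-29, 16)) = 24.1868
d((3, 6), (-28, -5)) = 32.8938
d((3, 6), (-17, 28)) = 29.7321
d((3, 6), (30, -2)) = 28.1603
d((3, 6), (5, -8)) = 14.1421
d((3, 6), (-10, 19)) = 18.3848
d((3, 6), (-29, 16)) = 33.5261
d((-28, -5), (-17, 28)) = 34.7851
d((-28, -5), (30, -2)) = 58.0775
d((-28, -5), (5, -8)) = 33.1361
d((-28, -5), (-10, 19)) = 30.0
d((-28, -5), (-29, 16)) = 21.0238
d((-17, 28), (30, -2)) = 55.7584
d((-17, 28), (5, -8)) = 42.19
d((-17, 28), (-10, 19)) = 11.4018
d((-17, 28), (-29, 16)) = 16.9706
d((30, -2), (5, -8)) = 25.7099
d((30, -2), (-10, 19)) = 45.1774
d((30, -2), (-29, 16)) = 61.6847
d((5, -8), (-10, 19)) = 30.8869
d((5, -8), (-29, 16)) = 41.6173
d((-10, 19), (-29, 16)) = 19.2354

Closest pair: (-5, 19) and (-10, 19) with distance 5.0

The closest pair is (-5, 19) and (-10, 19) with Euclidean distance 5.0. For 9 points, brute-force pairwise comparison is shown above. For large n, the divide-and-conquer algorithm (sort by x, recurse on halves, check the dividing strip) achieves O(n log n).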